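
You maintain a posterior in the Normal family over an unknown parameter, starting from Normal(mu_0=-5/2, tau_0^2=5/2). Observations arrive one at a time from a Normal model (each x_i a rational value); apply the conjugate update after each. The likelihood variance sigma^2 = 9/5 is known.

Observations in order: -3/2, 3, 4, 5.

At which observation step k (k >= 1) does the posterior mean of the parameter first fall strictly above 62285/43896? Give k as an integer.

obs 1: x=-3/2 → posterior Normal(-165/86, 45/43)
obs 2: x=3 → posterior Normal(-15/136, 45/68)
obs 3: x=4 → posterior Normal(185/186, 15/31)
obs 4: x=5 → posterior Normal(435/236, 45/118)

k = 4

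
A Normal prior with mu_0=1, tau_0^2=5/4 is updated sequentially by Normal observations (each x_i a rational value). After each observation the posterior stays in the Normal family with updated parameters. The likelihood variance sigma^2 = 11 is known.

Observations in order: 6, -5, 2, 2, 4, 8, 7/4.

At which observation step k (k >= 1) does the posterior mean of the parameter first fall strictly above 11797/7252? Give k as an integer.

k = 6

obs 1: x=6 → posterior Normal(74/49, 55/49)
obs 2: x=-5 → posterior Normal(49/54, 55/54)
obs 3: x=2 → posterior Normal(1, 55/59)
obs 4: x=2 → posterior Normal(69/64, 55/64)
obs 5: x=4 → posterior Normal(89/69, 55/69)
obs 6: x=8 → posterior Normal(129/74, 55/74)
obs 7: x=7/4 → posterior Normal(551/316, 55/79)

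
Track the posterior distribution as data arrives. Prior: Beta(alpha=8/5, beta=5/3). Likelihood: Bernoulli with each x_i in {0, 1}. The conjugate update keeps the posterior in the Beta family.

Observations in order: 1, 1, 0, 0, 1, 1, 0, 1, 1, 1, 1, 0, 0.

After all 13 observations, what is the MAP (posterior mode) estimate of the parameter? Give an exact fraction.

obs 1: x=1 → posterior Beta(13/5, 5/3)
obs 2: x=1 → posterior Beta(18/5, 5/3)
obs 3: x=0 → posterior Beta(18/5, 8/3)
obs 4: x=0 → posterior Beta(18/5, 11/3)
obs 5: x=1 → posterior Beta(23/5, 11/3)
obs 6: x=1 → posterior Beta(28/5, 11/3)
obs 7: x=0 → posterior Beta(28/5, 14/3)
obs 8: x=1 → posterior Beta(33/5, 14/3)
obs 9: x=1 → posterior Beta(38/5, 14/3)
obs 10: x=1 → posterior Beta(43/5, 14/3)
obs 11: x=1 → posterior Beta(48/5, 14/3)
obs 12: x=0 → posterior Beta(48/5, 17/3)
obs 13: x=0 → posterior Beta(48/5, 20/3)

129/214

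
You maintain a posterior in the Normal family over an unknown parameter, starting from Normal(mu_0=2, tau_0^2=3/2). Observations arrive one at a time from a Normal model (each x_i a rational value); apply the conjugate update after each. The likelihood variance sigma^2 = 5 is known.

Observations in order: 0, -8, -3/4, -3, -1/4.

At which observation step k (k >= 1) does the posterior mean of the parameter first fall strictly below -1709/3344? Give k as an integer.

obs 1: x=0 → posterior Normal(20/13, 15/13)
obs 2: x=-8 → posterior Normal(-1/4, 15/16)
obs 3: x=-3/4 → posterior Normal(-25/76, 15/19)
obs 4: x=-3 → posterior Normal(-61/88, 15/22)
obs 5: x=-1/4 → posterior Normal(-16/25, 3/5)

k = 4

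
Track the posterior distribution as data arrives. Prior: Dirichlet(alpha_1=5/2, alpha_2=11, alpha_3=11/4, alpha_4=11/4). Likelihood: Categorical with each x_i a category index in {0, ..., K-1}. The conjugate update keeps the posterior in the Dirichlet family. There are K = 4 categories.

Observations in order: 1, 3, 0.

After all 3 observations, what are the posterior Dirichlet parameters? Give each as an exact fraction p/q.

alpha_1=7/2, alpha_2=12, alpha_3=11/4, alpha_4=15/4

obs 1: x=1 → posterior Dirichlet(5/2, 12, 11/4, 11/4)
obs 2: x=3 → posterior Dirichlet(5/2, 12, 11/4, 15/4)
obs 3: x=0 → posterior Dirichlet(7/2, 12, 11/4, 15/4)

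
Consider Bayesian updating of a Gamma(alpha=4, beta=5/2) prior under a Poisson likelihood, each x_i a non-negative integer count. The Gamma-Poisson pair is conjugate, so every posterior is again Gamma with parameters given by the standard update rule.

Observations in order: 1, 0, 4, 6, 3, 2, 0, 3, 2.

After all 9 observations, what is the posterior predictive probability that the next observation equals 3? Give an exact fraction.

obs 1: x=1 → posterior Gamma(5, 7/2)
obs 2: x=0 → posterior Gamma(5, 9/2)
obs 3: x=4 → posterior Gamma(9, 11/2)
obs 4: x=6 → posterior Gamma(15, 13/2)
obs 5: x=3 → posterior Gamma(18, 15/2)
obs 6: x=2 → posterior Gamma(20, 17/2)
obs 7: x=0 → posterior Gamma(20, 19/2)
obs 8: x=3 → posterior Gamma(23, 21/2)
obs 9: x=2 → posterior Gamma(25, 23/2)

10338838447316694556338688415469786648/55511151231257827021181583404541015625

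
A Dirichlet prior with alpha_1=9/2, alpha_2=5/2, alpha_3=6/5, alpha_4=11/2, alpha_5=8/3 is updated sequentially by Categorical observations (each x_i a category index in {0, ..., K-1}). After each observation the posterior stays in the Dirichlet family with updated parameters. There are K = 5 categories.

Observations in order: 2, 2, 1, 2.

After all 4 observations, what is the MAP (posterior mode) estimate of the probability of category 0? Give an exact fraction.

105/461

obs 1: x=2 → posterior Dirichlet(9/2, 5/2, 11/5, 11/2, 8/3)
obs 2: x=2 → posterior Dirichlet(9/2, 5/2, 16/5, 11/2, 8/3)
obs 3: x=1 → posterior Dirichlet(9/2, 7/2, 16/5, 11/2, 8/3)
obs 4: x=2 → posterior Dirichlet(9/2, 7/2, 21/5, 11/2, 8/3)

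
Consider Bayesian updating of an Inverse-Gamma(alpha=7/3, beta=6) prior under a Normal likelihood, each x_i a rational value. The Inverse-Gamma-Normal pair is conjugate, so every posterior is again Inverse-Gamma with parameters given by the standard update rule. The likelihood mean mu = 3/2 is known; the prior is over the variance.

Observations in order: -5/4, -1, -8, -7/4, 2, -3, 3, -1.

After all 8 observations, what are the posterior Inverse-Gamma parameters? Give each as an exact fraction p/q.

alpha=19/3, beta=1245/16

obs 1: x=-5/4 → posterior Inverse-Gamma(17/6, 313/32)
obs 2: x=-1 → posterior Inverse-Gamma(10/3, 413/32)
obs 3: x=-8 → posterior Inverse-Gamma(23/6, 1857/32)
obs 4: x=-7/4 → posterior Inverse-Gamma(13/3, 1013/16)
obs 5: x=2 → posterior Inverse-Gamma(29/6, 1015/16)
obs 6: x=-3 → posterior Inverse-Gamma(16/3, 1177/16)
obs 7: x=3 → posterior Inverse-Gamma(35/6, 1195/16)
obs 8: x=-1 → posterior Inverse-Gamma(19/3, 1245/16)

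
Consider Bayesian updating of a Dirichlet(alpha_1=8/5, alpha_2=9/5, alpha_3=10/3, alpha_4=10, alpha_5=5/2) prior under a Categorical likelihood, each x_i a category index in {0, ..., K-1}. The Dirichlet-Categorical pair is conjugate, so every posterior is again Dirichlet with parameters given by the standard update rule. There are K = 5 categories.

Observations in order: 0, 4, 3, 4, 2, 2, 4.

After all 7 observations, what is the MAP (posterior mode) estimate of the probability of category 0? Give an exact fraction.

48/637

obs 1: x=0 → posterior Dirichlet(13/5, 9/5, 10/3, 10, 5/2)
obs 2: x=4 → posterior Dirichlet(13/5, 9/5, 10/3, 10, 7/2)
obs 3: x=3 → posterior Dirichlet(13/5, 9/5, 10/3, 11, 7/2)
obs 4: x=4 → posterior Dirichlet(13/5, 9/5, 10/3, 11, 9/2)
obs 5: x=2 → posterior Dirichlet(13/5, 9/5, 13/3, 11, 9/2)
obs 6: x=2 → posterior Dirichlet(13/5, 9/5, 16/3, 11, 9/2)
obs 7: x=4 → posterior Dirichlet(13/5, 9/5, 16/3, 11, 11/2)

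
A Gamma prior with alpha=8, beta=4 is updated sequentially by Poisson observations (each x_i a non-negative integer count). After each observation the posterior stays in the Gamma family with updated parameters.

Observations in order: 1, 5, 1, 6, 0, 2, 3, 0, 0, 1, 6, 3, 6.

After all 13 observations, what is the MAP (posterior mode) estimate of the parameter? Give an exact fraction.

41/17

obs 1: x=1 → posterior Gamma(9, 5)
obs 2: x=5 → posterior Gamma(14, 6)
obs 3: x=1 → posterior Gamma(15, 7)
obs 4: x=6 → posterior Gamma(21, 8)
obs 5: x=0 → posterior Gamma(21, 9)
obs 6: x=2 → posterior Gamma(23, 10)
obs 7: x=3 → posterior Gamma(26, 11)
obs 8: x=0 → posterior Gamma(26, 12)
obs 9: x=0 → posterior Gamma(26, 13)
obs 10: x=1 → posterior Gamma(27, 14)
obs 11: x=6 → posterior Gamma(33, 15)
obs 12: x=3 → posterior Gamma(36, 16)
obs 13: x=6 → posterior Gamma(42, 17)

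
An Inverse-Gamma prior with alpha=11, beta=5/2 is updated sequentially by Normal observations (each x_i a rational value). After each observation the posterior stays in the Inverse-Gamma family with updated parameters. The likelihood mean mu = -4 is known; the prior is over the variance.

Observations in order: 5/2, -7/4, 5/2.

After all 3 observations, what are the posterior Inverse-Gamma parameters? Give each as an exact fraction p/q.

obs 1: x=5/2 → posterior Inverse-Gamma(23/2, 189/8)
obs 2: x=-7/4 → posterior Inverse-Gamma(12, 837/32)
obs 3: x=5/2 → posterior Inverse-Gamma(25/2, 1513/32)

alpha=25/2, beta=1513/32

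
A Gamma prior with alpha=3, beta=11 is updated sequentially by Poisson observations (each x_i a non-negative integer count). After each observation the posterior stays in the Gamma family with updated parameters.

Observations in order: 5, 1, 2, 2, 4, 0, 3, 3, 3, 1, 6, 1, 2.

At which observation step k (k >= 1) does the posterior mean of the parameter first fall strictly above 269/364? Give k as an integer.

k = 3

obs 1: x=5 → posterior Gamma(8, 12)
obs 2: x=1 → posterior Gamma(9, 13)
obs 3: x=2 → posterior Gamma(11, 14)
obs 4: x=2 → posterior Gamma(13, 15)
obs 5: x=4 → posterior Gamma(17, 16)
obs 6: x=0 → posterior Gamma(17, 17)
obs 7: x=3 → posterior Gamma(20, 18)
obs 8: x=3 → posterior Gamma(23, 19)
obs 9: x=3 → posterior Gamma(26, 20)
obs 10: x=1 → posterior Gamma(27, 21)
obs 11: x=6 → posterior Gamma(33, 22)
obs 12: x=1 → posterior Gamma(34, 23)
obs 13: x=2 → posterior Gamma(36, 24)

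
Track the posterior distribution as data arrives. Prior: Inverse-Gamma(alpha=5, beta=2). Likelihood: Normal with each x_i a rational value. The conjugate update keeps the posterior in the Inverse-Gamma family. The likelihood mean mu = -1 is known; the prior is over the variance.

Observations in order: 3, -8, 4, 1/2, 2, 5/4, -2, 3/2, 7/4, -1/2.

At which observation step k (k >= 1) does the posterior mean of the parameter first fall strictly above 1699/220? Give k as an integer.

obs 1: x=3 → posterior Inverse-Gamma(11/2, 10)
obs 2: x=-8 → posterior Inverse-Gamma(6, 69/2)
obs 3: x=4 → posterior Inverse-Gamma(13/2, 47)
obs 4: x=1/2 → posterior Inverse-Gamma(7, 385/8)
obs 5: x=2 → posterior Inverse-Gamma(15/2, 421/8)
obs 6: x=5/4 → posterior Inverse-Gamma(8, 1765/32)
obs 7: x=-2 → posterior Inverse-Gamma(17/2, 1781/32)
obs 8: x=3/2 → posterior Inverse-Gamma(9, 1881/32)
obs 9: x=7/4 → posterior Inverse-Gamma(19/2, 1001/16)
obs 10: x=-1/2 → posterior Inverse-Gamma(10, 1003/16)

k = 3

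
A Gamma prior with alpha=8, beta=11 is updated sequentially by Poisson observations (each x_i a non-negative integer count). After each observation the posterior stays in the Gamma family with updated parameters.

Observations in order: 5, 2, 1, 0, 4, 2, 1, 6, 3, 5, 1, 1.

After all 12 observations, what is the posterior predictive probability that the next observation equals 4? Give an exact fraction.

2388805872701705213335593888527846658630202474872484396985/37233352607767466474371086583835807767749799967028940898304

obs 1: x=5 → posterior Gamma(13, 12)
obs 2: x=2 → posterior Gamma(15, 13)
obs 3: x=1 → posterior Gamma(16, 14)
obs 4: x=0 → posterior Gamma(16, 15)
obs 5: x=4 → posterior Gamma(20, 16)
obs 6: x=2 → posterior Gamma(22, 17)
obs 7: x=1 → posterior Gamma(23, 18)
obs 8: x=6 → posterior Gamma(29, 19)
obs 9: x=3 → posterior Gamma(32, 20)
obs 10: x=5 → posterior Gamma(37, 21)
obs 11: x=1 → posterior Gamma(38, 22)
obs 12: x=1 → posterior Gamma(39, 23)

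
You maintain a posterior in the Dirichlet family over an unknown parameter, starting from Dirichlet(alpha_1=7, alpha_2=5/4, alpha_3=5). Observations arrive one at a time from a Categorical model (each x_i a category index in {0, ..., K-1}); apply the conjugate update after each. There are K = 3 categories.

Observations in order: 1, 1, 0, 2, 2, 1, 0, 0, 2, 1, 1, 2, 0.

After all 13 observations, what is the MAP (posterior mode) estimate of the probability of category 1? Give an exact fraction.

obs 1: x=1 → posterior Dirichlet(7, 9/4, 5)
obs 2: x=1 → posterior Dirichlet(7, 13/4, 5)
obs 3: x=0 → posterior Dirichlet(8, 13/4, 5)
obs 4: x=2 → posterior Dirichlet(8, 13/4, 6)
obs 5: x=2 → posterior Dirichlet(8, 13/4, 7)
obs 6: x=1 → posterior Dirichlet(8, 17/4, 7)
obs 7: x=0 → posterior Dirichlet(9, 17/4, 7)
obs 8: x=0 → posterior Dirichlet(10, 17/4, 7)
obs 9: x=2 → posterior Dirichlet(10, 17/4, 8)
obs 10: x=1 → posterior Dirichlet(10, 21/4, 8)
obs 11: x=1 → posterior Dirichlet(10, 25/4, 8)
obs 12: x=2 → posterior Dirichlet(10, 25/4, 9)
obs 13: x=0 → posterior Dirichlet(11, 25/4, 9)

7/31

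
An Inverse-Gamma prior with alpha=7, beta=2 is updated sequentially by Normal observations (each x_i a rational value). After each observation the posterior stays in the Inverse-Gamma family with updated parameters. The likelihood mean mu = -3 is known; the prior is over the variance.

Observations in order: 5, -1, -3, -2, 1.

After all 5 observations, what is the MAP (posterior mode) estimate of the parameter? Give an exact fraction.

obs 1: x=5 → posterior Inverse-Gamma(15/2, 34)
obs 2: x=-1 → posterior Inverse-Gamma(8, 36)
obs 3: x=-3 → posterior Inverse-Gamma(17/2, 36)
obs 4: x=-2 → posterior Inverse-Gamma(9, 73/2)
obs 5: x=1 → posterior Inverse-Gamma(19/2, 89/2)

89/21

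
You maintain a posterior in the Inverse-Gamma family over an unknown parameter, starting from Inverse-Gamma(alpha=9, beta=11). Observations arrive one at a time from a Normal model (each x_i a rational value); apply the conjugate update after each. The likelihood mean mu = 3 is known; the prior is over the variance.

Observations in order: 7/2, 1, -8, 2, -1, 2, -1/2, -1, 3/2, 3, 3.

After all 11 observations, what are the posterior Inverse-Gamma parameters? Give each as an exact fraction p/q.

alpha=29/2, beta=783/8

obs 1: x=7/2 → posterior Inverse-Gamma(19/2, 89/8)
obs 2: x=1 → posterior Inverse-Gamma(10, 105/8)
obs 3: x=-8 → posterior Inverse-Gamma(21/2, 589/8)
obs 4: x=2 → posterior Inverse-Gamma(11, 593/8)
obs 5: x=-1 → posterior Inverse-Gamma(23/2, 657/8)
obs 6: x=2 → posterior Inverse-Gamma(12, 661/8)
obs 7: x=-1/2 → posterior Inverse-Gamma(25/2, 355/4)
obs 8: x=-1 → posterior Inverse-Gamma(13, 387/4)
obs 9: x=3/2 → posterior Inverse-Gamma(27/2, 783/8)
obs 10: x=3 → posterior Inverse-Gamma(14, 783/8)
obs 11: x=3 → posterior Inverse-Gamma(29/2, 783/8)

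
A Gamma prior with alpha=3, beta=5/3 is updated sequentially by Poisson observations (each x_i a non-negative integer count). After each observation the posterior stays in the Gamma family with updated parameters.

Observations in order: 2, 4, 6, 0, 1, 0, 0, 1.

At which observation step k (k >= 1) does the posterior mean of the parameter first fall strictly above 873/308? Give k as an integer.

obs 1: x=2 → posterior Gamma(5, 8/3)
obs 2: x=4 → posterior Gamma(9, 11/3)
obs 3: x=6 → posterior Gamma(15, 14/3)
obs 4: x=0 → posterior Gamma(15, 17/3)
obs 5: x=1 → posterior Gamma(16, 20/3)
obs 6: x=0 → posterior Gamma(16, 23/3)
obs 7: x=0 → posterior Gamma(16, 26/3)
obs 8: x=1 → posterior Gamma(17, 29/3)

k = 3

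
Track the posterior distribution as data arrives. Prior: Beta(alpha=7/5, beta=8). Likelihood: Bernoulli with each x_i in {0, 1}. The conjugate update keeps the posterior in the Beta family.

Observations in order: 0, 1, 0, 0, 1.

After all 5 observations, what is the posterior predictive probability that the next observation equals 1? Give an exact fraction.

17/72

obs 1: x=0 → posterior Beta(7/5, 9)
obs 2: x=1 → posterior Beta(12/5, 9)
obs 3: x=0 → posterior Beta(12/5, 10)
obs 4: x=0 → posterior Beta(12/5, 11)
obs 5: x=1 → posterior Beta(17/5, 11)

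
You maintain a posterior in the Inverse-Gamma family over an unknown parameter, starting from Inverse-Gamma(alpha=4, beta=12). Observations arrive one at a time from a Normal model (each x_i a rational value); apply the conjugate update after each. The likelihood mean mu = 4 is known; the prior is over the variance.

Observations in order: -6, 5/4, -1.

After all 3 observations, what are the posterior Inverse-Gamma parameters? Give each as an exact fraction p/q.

obs 1: x=-6 → posterior Inverse-Gamma(9/2, 62)
obs 2: x=5/4 → posterior Inverse-Gamma(5, 2105/32)
obs 3: x=-1 → posterior Inverse-Gamma(11/2, 2505/32)

alpha=11/2, beta=2505/32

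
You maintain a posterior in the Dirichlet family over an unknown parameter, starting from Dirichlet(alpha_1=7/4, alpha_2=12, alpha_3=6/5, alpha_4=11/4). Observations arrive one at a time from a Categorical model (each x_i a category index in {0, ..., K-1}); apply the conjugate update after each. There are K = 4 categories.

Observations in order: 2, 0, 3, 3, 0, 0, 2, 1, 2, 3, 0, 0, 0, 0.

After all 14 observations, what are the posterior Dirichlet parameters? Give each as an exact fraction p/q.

obs 1: x=2 → posterior Dirichlet(7/4, 12, 11/5, 11/4)
obs 2: x=0 → posterior Dirichlet(11/4, 12, 11/5, 11/4)
obs 3: x=3 → posterior Dirichlet(11/4, 12, 11/5, 15/4)
obs 4: x=3 → posterior Dirichlet(11/4, 12, 11/5, 19/4)
obs 5: x=0 → posterior Dirichlet(15/4, 12, 11/5, 19/4)
obs 6: x=0 → posterior Dirichlet(19/4, 12, 11/5, 19/4)
obs 7: x=2 → posterior Dirichlet(19/4, 12, 16/5, 19/4)
obs 8: x=1 → posterior Dirichlet(19/4, 13, 16/5, 19/4)
obs 9: x=2 → posterior Dirichlet(19/4, 13, 21/5, 19/4)
obs 10: x=3 → posterior Dirichlet(19/4, 13, 21/5, 23/4)
obs 11: x=0 → posterior Dirichlet(23/4, 13, 21/5, 23/4)
obs 12: x=0 → posterior Dirichlet(27/4, 13, 21/5, 23/4)
obs 13: x=0 → posterior Dirichlet(31/4, 13, 21/5, 23/4)
obs 14: x=0 → posterior Dirichlet(35/4, 13, 21/5, 23/4)

alpha_1=35/4, alpha_2=13, alpha_3=21/5, alpha_4=23/4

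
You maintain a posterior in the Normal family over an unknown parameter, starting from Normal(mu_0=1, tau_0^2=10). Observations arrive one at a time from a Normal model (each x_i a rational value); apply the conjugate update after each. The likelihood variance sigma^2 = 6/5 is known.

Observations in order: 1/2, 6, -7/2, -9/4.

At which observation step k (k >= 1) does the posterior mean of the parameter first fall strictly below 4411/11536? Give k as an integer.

k = 4

obs 1: x=1/2 → posterior Normal(31/56, 15/14)
obs 2: x=6 → posterior Normal(331/106, 30/53)
obs 3: x=-7/2 → posterior Normal(1, 5/13)
obs 4: x=-9/4 → posterior Normal(87/412, 30/103)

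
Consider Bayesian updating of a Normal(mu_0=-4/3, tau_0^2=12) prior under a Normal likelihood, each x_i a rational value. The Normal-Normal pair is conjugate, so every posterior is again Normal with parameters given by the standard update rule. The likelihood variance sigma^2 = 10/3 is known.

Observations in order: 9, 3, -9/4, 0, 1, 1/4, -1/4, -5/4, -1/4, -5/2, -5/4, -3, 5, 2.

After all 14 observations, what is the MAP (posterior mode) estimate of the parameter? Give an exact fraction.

obs 1: x=9 → posterior Normal(466/69, 60/23)
obs 2: x=3 → posterior Normal(628/123, 60/41)
obs 3: x=-9/4 → posterior Normal(1013/354, 60/59)
obs 4: x=0 → posterior Normal(1013/462, 60/77)
obs 5: x=1 → posterior Normal(59/30, 12/19)
obs 6: x=1/4 → posterior Normal(574/339, 60/113)
obs 7: x=-1/4 → posterior Normal(1121/786, 60/131)
obs 8: x=-5/4 → posterior Normal(493/447, 60/149)
obs 9: x=-1/4 → posterior Normal(959/1002, 60/167)
obs 10: x=-5/2 → posterior Normal(689/1110, 12/37)
obs 11: x=-5/4 → posterior Normal(277/609, 60/203)
obs 12: x=-3 → posterior Normal(115/663, 60/221)
obs 13: x=5 → posterior Normal(385/717, 60/239)
obs 14: x=2 → posterior Normal(493/771, 60/257)

493/771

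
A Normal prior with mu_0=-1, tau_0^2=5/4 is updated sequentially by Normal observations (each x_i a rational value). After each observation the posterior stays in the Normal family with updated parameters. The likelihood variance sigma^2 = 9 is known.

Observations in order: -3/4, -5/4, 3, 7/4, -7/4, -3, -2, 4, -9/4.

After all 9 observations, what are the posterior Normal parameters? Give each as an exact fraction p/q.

obs 1: x=-3/4 → posterior Normal(-159/164, 45/41)
obs 2: x=-5/4 → posterior Normal(-1, 45/46)
obs 3: x=3 → posterior Normal(-31/51, 15/17)
obs 4: x=7/4 → posterior Normal(-89/224, 45/56)
obs 5: x=-7/4 → posterior Normal(-31/61, 45/61)
obs 6: x=-3 → posterior Normal(-23/33, 15/22)
obs 7: x=-2 → posterior Normal(-56/71, 45/71)
obs 8: x=4 → posterior Normal(-9/19, 45/76)
obs 9: x=-9/4 → posterior Normal(-7/12, 5/9)

mu_0=-7/12, tau_0^2=5/9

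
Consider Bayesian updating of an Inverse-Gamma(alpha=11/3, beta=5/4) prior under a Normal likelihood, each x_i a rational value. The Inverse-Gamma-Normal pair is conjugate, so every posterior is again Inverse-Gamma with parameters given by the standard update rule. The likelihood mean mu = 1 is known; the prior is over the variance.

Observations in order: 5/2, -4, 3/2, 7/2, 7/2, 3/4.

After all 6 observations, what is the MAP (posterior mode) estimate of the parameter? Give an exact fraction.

2043/736

obs 1: x=5/2 → posterior Inverse-Gamma(25/6, 19/8)
obs 2: x=-4 → posterior Inverse-Gamma(14/3, 119/8)
obs 3: x=3/2 → posterior Inverse-Gamma(31/6, 15)
obs 4: x=7/2 → posterior Inverse-Gamma(17/3, 145/8)
obs 5: x=7/2 → posterior Inverse-Gamma(37/6, 85/4)
obs 6: x=3/4 → posterior Inverse-Gamma(20/3, 681/32)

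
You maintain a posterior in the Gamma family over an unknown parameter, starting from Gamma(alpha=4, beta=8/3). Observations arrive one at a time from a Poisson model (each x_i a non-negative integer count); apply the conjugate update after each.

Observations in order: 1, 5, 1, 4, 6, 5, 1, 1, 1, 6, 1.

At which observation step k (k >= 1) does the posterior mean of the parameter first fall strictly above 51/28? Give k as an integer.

obs 1: x=1 → posterior Gamma(5, 11/3)
obs 2: x=5 → posterior Gamma(10, 14/3)
obs 3: x=1 → posterior Gamma(11, 17/3)
obs 4: x=4 → posterior Gamma(15, 20/3)
obs 5: x=6 → posterior Gamma(21, 23/3)
obs 6: x=5 → posterior Gamma(26, 26/3)
obs 7: x=1 → posterior Gamma(27, 29/3)
obs 8: x=1 → posterior Gamma(28, 32/3)
obs 9: x=1 → posterior Gamma(29, 35/3)
obs 10: x=6 → posterior Gamma(35, 38/3)
obs 11: x=1 → posterior Gamma(36, 41/3)

k = 2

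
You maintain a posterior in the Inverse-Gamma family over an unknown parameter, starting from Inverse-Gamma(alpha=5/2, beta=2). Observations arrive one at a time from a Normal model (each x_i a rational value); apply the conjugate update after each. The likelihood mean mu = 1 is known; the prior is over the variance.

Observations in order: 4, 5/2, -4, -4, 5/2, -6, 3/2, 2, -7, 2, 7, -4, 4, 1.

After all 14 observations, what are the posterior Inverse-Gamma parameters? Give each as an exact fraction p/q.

alpha=19/2, beta=1011/8

obs 1: x=4 → posterior Inverse-Gamma(3, 13/2)
obs 2: x=5/2 → posterior Inverse-Gamma(7/2, 61/8)
obs 3: x=-4 → posterior Inverse-Gamma(4, 161/8)
obs 4: x=-4 → posterior Inverse-Gamma(9/2, 261/8)
obs 5: x=5/2 → posterior Inverse-Gamma(5, 135/4)
obs 6: x=-6 → posterior Inverse-Gamma(11/2, 233/4)
obs 7: x=3/2 → posterior Inverse-Gamma(6, 467/8)
obs 8: x=2 → posterior Inverse-Gamma(13/2, 471/8)
obs 9: x=-7 → posterior Inverse-Gamma(7, 727/8)
obs 10: x=2 → posterior Inverse-Gamma(15/2, 731/8)
obs 11: x=7 → posterior Inverse-Gamma(8, 875/8)
obs 12: x=-4 → posterior Inverse-Gamma(17/2, 975/8)
obs 13: x=4 → posterior Inverse-Gamma(9, 1011/8)
obs 14: x=1 → posterior Inverse-Gamma(19/2, 1011/8)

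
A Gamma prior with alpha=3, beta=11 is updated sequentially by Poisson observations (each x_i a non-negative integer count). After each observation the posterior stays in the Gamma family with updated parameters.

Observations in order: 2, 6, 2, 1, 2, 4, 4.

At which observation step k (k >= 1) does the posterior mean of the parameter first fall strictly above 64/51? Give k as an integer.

obs 1: x=2 → posterior Gamma(5, 12)
obs 2: x=6 → posterior Gamma(11, 13)
obs 3: x=2 → posterior Gamma(13, 14)
obs 4: x=1 → posterior Gamma(14, 15)
obs 5: x=2 → posterior Gamma(16, 16)
obs 6: x=4 → posterior Gamma(20, 17)
obs 7: x=4 → posterior Gamma(24, 18)

k = 7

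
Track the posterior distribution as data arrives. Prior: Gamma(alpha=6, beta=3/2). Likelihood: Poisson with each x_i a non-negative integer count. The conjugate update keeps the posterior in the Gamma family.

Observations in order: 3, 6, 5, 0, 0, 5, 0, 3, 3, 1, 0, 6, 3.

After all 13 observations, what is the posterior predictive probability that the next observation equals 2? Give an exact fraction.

obs 1: x=3 → posterior Gamma(9, 5/2)
obs 2: x=6 → posterior Gamma(15, 7/2)
obs 3: x=5 → posterior Gamma(20, 9/2)
obs 4: x=0 → posterior Gamma(20, 11/2)
obs 5: x=0 → posterior Gamma(20, 13/2)
obs 6: x=5 → posterior Gamma(25, 15/2)
obs 7: x=0 → posterior Gamma(25, 17/2)
obs 8: x=3 → posterior Gamma(28, 19/2)
obs 9: x=3 → posterior Gamma(31, 21/2)
obs 10: x=1 → posterior Gamma(32, 23/2)
obs 11: x=0 → posterior Gamma(32, 25/2)
obs 12: x=6 → posterior Gamma(38, 27/2)
obs 13: x=3 → posterior Gamma(41, 29/2)

3128823440772721978937179118008119084602374535000086347885440676/13444753212776963019174122373997438185440200300120230113873520991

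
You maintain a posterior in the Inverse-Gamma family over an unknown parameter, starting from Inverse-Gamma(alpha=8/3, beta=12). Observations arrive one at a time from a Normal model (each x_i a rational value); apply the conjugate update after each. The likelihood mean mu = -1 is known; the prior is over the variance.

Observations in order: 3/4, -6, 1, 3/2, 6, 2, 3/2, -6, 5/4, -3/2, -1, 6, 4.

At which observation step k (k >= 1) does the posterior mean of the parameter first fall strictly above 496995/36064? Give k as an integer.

k = 13

obs 1: x=3/4 → posterior Inverse-Gamma(19/6, 433/32)
obs 2: x=-6 → posterior Inverse-Gamma(11/3, 833/32)
obs 3: x=1 → posterior Inverse-Gamma(25/6, 897/32)
obs 4: x=3/2 → posterior Inverse-Gamma(14/3, 997/32)
obs 5: x=6 → posterior Inverse-Gamma(31/6, 1781/32)
obs 6: x=2 → posterior Inverse-Gamma(17/3, 1925/32)
obs 7: x=3/2 → posterior Inverse-Gamma(37/6, 2025/32)
obs 8: x=-6 → posterior Inverse-Gamma(20/3, 2425/32)
obs 9: x=5/4 → posterior Inverse-Gamma(43/6, 1253/16)
obs 10: x=-3/2 → posterior Inverse-Gamma(23/3, 1255/16)
obs 11: x=-1 → posterior Inverse-Gamma(49/6, 1255/16)
obs 12: x=6 → posterior Inverse-Gamma(26/3, 1647/16)
obs 13: x=4 → posterior Inverse-Gamma(55/6, 1847/16)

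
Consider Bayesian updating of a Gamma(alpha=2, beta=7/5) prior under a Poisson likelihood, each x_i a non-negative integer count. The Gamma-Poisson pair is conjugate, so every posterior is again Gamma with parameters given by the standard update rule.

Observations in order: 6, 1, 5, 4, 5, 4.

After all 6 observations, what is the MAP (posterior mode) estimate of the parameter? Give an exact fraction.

130/37

obs 1: x=6 → posterior Gamma(8, 12/5)
obs 2: x=1 → posterior Gamma(9, 17/5)
obs 3: x=5 → posterior Gamma(14, 22/5)
obs 4: x=4 → posterior Gamma(18, 27/5)
obs 5: x=5 → posterior Gamma(23, 32/5)
obs 6: x=4 → posterior Gamma(27, 37/5)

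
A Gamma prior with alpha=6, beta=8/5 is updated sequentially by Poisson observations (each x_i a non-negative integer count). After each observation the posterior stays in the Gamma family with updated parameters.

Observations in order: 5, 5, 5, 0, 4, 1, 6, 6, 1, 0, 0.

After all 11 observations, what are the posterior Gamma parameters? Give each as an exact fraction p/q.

alpha=39, beta=63/5

obs 1: x=5 → posterior Gamma(11, 13/5)
obs 2: x=5 → posterior Gamma(16, 18/5)
obs 3: x=5 → posterior Gamma(21, 23/5)
obs 4: x=0 → posterior Gamma(21, 28/5)
obs 5: x=4 → posterior Gamma(25, 33/5)
obs 6: x=1 → posterior Gamma(26, 38/5)
obs 7: x=6 → posterior Gamma(32, 43/5)
obs 8: x=6 → posterior Gamma(38, 48/5)
obs 9: x=1 → posterior Gamma(39, 53/5)
obs 10: x=0 → posterior Gamma(39, 58/5)
obs 11: x=0 → posterior Gamma(39, 63/5)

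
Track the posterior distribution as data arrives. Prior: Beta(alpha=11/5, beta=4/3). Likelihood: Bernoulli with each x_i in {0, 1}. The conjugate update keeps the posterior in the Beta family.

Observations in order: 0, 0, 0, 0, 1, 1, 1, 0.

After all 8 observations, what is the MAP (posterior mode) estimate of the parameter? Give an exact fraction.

63/143

obs 1: x=0 → posterior Beta(11/5, 7/3)
obs 2: x=0 → posterior Beta(11/5, 10/3)
obs 3: x=0 → posterior Beta(11/5, 13/3)
obs 4: x=0 → posterior Beta(11/5, 16/3)
obs 5: x=1 → posterior Beta(16/5, 16/3)
obs 6: x=1 → posterior Beta(21/5, 16/3)
obs 7: x=1 → posterior Beta(26/5, 16/3)
obs 8: x=0 → posterior Beta(26/5, 19/3)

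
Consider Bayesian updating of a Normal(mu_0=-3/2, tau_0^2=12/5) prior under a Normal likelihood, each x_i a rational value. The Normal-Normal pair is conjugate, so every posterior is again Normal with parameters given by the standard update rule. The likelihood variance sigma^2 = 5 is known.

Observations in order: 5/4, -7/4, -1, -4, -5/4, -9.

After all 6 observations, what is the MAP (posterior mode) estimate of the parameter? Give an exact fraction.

obs 1: x=5/4 → posterior Normal(-45/74, 60/37)
obs 2: x=-7/4 → posterior Normal(-87/98, 60/49)
obs 3: x=-1 → posterior Normal(-111/122, 60/61)
obs 4: x=-4 → posterior Normal(-207/146, 60/73)
obs 5: x=-5/4 → posterior Normal(-237/170, 12/17)
obs 6: x=-9 → posterior Normal(-453/194, 60/97)

-453/194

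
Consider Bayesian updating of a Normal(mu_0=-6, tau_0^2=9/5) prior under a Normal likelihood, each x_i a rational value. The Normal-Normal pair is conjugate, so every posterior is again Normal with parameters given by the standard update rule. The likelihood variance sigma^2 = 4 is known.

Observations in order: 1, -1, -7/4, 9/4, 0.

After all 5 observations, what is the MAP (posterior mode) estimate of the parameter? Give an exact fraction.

-231/130

obs 1: x=1 → posterior Normal(-111/29, 36/29)
obs 2: x=-1 → posterior Normal(-60/19, 18/19)
obs 3: x=-7/4 → posterior Normal(-543/188, 36/47)
obs 4: x=9/4 → posterior Normal(-33/16, 9/14)
obs 5: x=0 → posterior Normal(-231/130, 36/65)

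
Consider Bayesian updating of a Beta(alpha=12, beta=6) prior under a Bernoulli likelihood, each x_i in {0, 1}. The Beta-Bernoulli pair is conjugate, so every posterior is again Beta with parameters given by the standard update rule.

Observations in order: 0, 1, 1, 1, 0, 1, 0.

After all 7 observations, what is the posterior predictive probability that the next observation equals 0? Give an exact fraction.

obs 1: x=0 → posterior Beta(12, 7)
obs 2: x=1 → posterior Beta(13, 7)
obs 3: x=1 → posterior Beta(14, 7)
obs 4: x=1 → posterior Beta(15, 7)
obs 5: x=0 → posterior Beta(15, 8)
obs 6: x=1 → posterior Beta(16, 8)
obs 7: x=0 → posterior Beta(16, 9)

9/25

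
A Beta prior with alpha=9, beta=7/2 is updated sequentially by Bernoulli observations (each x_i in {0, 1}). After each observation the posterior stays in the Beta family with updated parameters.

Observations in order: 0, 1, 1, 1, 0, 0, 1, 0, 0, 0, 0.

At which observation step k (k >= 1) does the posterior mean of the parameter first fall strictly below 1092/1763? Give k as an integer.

k = 9

obs 1: x=0 → posterior Beta(9, 9/2)
obs 2: x=1 → posterior Beta(10, 9/2)
obs 3: x=1 → posterior Beta(11, 9/2)
obs 4: x=1 → posterior Beta(12, 9/2)
obs 5: x=0 → posterior Beta(12, 11/2)
obs 6: x=0 → posterior Beta(12, 13/2)
obs 7: x=1 → posterior Beta(13, 13/2)
obs 8: x=0 → posterior Beta(13, 15/2)
obs 9: x=0 → posterior Beta(13, 17/2)
obs 10: x=0 → posterior Beta(13, 19/2)
obs 11: x=0 → posterior Beta(13, 21/2)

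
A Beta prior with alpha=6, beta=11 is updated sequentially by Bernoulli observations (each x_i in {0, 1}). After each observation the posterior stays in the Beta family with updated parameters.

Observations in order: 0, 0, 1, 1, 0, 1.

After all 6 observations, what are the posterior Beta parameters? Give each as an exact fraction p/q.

alpha=9, beta=14

obs 1: x=0 → posterior Beta(6, 12)
obs 2: x=0 → posterior Beta(6, 13)
obs 3: x=1 → posterior Beta(7, 13)
obs 4: x=1 → posterior Beta(8, 13)
obs 5: x=0 → posterior Beta(8, 14)
obs 6: x=1 → posterior Beta(9, 14)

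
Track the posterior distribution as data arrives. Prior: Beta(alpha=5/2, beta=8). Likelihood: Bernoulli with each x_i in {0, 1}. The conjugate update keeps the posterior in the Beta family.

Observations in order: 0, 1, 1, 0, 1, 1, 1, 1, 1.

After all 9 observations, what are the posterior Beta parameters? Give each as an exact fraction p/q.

alpha=19/2, beta=10

obs 1: x=0 → posterior Beta(5/2, 9)
obs 2: x=1 → posterior Beta(7/2, 9)
obs 3: x=1 → posterior Beta(9/2, 9)
obs 4: x=0 → posterior Beta(9/2, 10)
obs 5: x=1 → posterior Beta(11/2, 10)
obs 6: x=1 → posterior Beta(13/2, 10)
obs 7: x=1 → posterior Beta(15/2, 10)
obs 8: x=1 → posterior Beta(17/2, 10)
obs 9: x=1 → posterior Beta(19/2, 10)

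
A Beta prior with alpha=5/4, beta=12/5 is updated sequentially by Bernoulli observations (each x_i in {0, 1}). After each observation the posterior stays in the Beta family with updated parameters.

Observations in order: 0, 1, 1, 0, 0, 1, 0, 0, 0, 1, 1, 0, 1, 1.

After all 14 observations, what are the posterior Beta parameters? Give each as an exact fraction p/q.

alpha=33/4, beta=47/5

obs 1: x=0 → posterior Beta(5/4, 17/5)
obs 2: x=1 → posterior Beta(9/4, 17/5)
obs 3: x=1 → posterior Beta(13/4, 17/5)
obs 4: x=0 → posterior Beta(13/4, 22/5)
obs 5: x=0 → posterior Beta(13/4, 27/5)
obs 6: x=1 → posterior Beta(17/4, 27/5)
obs 7: x=0 → posterior Beta(17/4, 32/5)
obs 8: x=0 → posterior Beta(17/4, 37/5)
obs 9: x=0 → posterior Beta(17/4, 42/5)
obs 10: x=1 → posterior Beta(21/4, 42/5)
obs 11: x=1 → posterior Beta(25/4, 42/5)
obs 12: x=0 → posterior Beta(25/4, 47/5)
obs 13: x=1 → posterior Beta(29/4, 47/5)
obs 14: x=1 → posterior Beta(33/4, 47/5)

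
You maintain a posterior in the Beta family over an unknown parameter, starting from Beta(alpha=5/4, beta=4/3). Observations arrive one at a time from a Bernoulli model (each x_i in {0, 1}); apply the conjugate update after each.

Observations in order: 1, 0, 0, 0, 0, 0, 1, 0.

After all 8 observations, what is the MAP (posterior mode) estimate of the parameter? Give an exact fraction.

27/103

obs 1: x=1 → posterior Beta(9/4, 4/3)
obs 2: x=0 → posterior Beta(9/4, 7/3)
obs 3: x=0 → posterior Beta(9/4, 10/3)
obs 4: x=0 → posterior Beta(9/4, 13/3)
obs 5: x=0 → posterior Beta(9/4, 16/3)
obs 6: x=0 → posterior Beta(9/4, 19/3)
obs 7: x=1 → posterior Beta(13/4, 19/3)
obs 8: x=0 → posterior Beta(13/4, 22/3)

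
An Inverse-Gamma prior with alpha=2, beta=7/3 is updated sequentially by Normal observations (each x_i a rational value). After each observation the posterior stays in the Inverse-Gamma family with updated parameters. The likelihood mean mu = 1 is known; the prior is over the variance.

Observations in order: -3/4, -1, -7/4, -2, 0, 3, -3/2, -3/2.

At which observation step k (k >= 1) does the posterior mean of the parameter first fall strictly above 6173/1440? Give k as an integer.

k = 4

obs 1: x=-3/4 → posterior Inverse-Gamma(5/2, 371/96)
obs 2: x=-1 → posterior Inverse-Gamma(3, 563/96)
obs 3: x=-7/4 → posterior Inverse-Gamma(7/2, 463/48)
obs 4: x=-2 → posterior Inverse-Gamma(4, 679/48)
obs 5: x=0 → posterior Inverse-Gamma(9/2, 703/48)
obs 6: x=3 → posterior Inverse-Gamma(5, 799/48)
obs 7: x=-3/2 → posterior Inverse-Gamma(11/2, 949/48)
obs 8: x=-3/2 → posterior Inverse-Gamma(6, 1099/48)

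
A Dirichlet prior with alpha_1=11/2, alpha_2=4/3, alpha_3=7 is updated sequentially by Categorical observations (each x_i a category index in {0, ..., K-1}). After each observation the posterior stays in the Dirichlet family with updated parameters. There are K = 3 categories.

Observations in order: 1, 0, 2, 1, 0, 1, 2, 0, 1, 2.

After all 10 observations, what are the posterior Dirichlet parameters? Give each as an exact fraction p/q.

alpha_1=17/2, alpha_2=16/3, alpha_3=10

obs 1: x=1 → posterior Dirichlet(11/2, 7/3, 7)
obs 2: x=0 → posterior Dirichlet(13/2, 7/3, 7)
obs 3: x=2 → posterior Dirichlet(13/2, 7/3, 8)
obs 4: x=1 → posterior Dirichlet(13/2, 10/3, 8)
obs 5: x=0 → posterior Dirichlet(15/2, 10/3, 8)
obs 6: x=1 → posterior Dirichlet(15/2, 13/3, 8)
obs 7: x=2 → posterior Dirichlet(15/2, 13/3, 9)
obs 8: x=0 → posterior Dirichlet(17/2, 13/3, 9)
obs 9: x=1 → posterior Dirichlet(17/2, 16/3, 9)
obs 10: x=2 → posterior Dirichlet(17/2, 16/3, 10)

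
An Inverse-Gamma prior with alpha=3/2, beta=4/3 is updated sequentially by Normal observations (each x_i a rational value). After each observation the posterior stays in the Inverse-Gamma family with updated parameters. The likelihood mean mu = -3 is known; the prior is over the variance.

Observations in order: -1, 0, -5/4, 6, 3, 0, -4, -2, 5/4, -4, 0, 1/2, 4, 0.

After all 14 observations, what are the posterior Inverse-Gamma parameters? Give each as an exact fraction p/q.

alpha=17/2, beta=5881/48

obs 1: x=-1 → posterior Inverse-Gamma(2, 10/3)
obs 2: x=0 → posterior Inverse-Gamma(5/2, 47/6)
obs 3: x=-5/4 → posterior Inverse-Gamma(3, 899/96)
obs 4: x=6 → posterior Inverse-Gamma(7/2, 4787/96)
obs 5: x=3 → posterior Inverse-Gamma(4, 6515/96)
obs 6: x=0 → posterior Inverse-Gamma(9/2, 6947/96)
obs 7: x=-4 → posterior Inverse-Gamma(5, 6995/96)
obs 8: x=-2 → posterior Inverse-Gamma(11/2, 7043/96)
obs 9: x=5/4 → posterior Inverse-Gamma(6, 3955/48)
obs 10: x=-4 → posterior Inverse-Gamma(13/2, 3979/48)
obs 11: x=0 → posterior Inverse-Gamma(7, 4195/48)
obs 12: x=1/2 → posterior Inverse-Gamma(15/2, 4489/48)
obs 13: x=4 → posterior Inverse-Gamma(8, 5665/48)
obs 14: x=0 → posterior Inverse-Gamma(17/2, 5881/48)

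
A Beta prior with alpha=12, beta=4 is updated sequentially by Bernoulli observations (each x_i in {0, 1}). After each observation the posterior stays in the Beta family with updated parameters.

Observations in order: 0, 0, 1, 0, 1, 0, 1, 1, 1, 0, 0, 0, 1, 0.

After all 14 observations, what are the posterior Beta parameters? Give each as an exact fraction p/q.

alpha=18, beta=12

obs 1: x=0 → posterior Beta(12, 5)
obs 2: x=0 → posterior Beta(12, 6)
obs 3: x=1 → posterior Beta(13, 6)
obs 4: x=0 → posterior Beta(13, 7)
obs 5: x=1 → posterior Beta(14, 7)
obs 6: x=0 → posterior Beta(14, 8)
obs 7: x=1 → posterior Beta(15, 8)
obs 8: x=1 → posterior Beta(16, 8)
obs 9: x=1 → posterior Beta(17, 8)
obs 10: x=0 → posterior Beta(17, 9)
obs 11: x=0 → posterior Beta(17, 10)
obs 12: x=0 → posterior Beta(17, 11)
obs 13: x=1 → posterior Beta(18, 11)
obs 14: x=0 → posterior Beta(18, 12)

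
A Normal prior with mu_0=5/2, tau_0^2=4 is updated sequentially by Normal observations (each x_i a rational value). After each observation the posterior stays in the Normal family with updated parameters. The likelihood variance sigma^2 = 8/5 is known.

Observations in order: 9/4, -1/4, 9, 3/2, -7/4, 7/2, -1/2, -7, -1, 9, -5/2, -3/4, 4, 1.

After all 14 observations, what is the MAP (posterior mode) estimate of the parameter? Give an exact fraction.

obs 1: x=9/4 → posterior Normal(65/28, 8/7)
obs 2: x=-1/4 → posterior Normal(5/4, 2/3)
obs 3: x=9 → posterior Normal(60/17, 8/17)
obs 4: x=3/2 → posterior Normal(135/44, 4/11)
obs 5: x=-7/4 → posterior Normal(235/108, 8/27)
obs 6: x=7/2 → posterior Normal(305/128, 1/4)
obs 7: x=-1/2 → posterior Normal(295/148, 8/37)
obs 8: x=-7 → posterior Normal(155/168, 4/21)
obs 9: x=-1 → posterior Normal(135/188, 8/47)
obs 10: x=9 → posterior Normal(315/208, 2/13)
obs 11: x=-5/2 → posterior Normal(265/228, 8/57)
obs 12: x=-3/4 → posterior Normal(125/124, 4/31)
obs 13: x=4 → posterior Normal(165/134, 8/67)
obs 14: x=1 → posterior Normal(175/144, 1/9)

175/144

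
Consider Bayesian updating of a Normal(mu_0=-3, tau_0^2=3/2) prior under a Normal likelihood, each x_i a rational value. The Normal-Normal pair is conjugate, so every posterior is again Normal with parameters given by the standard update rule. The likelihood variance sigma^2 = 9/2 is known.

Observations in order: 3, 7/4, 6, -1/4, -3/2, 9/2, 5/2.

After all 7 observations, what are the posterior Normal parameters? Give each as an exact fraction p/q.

obs 1: x=3 → posterior Normal(-3/2, 9/8)
obs 2: x=7/4 → posterior Normal(-17/20, 9/10)
obs 3: x=6 → posterior Normal(7/24, 3/4)
obs 4: x=-1/4 → posterior Normal(3/14, 9/14)
obs 5: x=-3/2 → posterior Normal(0, 9/16)
obs 6: x=9/2 → posterior Normal(1/2, 1/2)
obs 7: x=5/2 → posterior Normal(7/10, 9/20)

mu_0=7/10, tau_0^2=9/20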